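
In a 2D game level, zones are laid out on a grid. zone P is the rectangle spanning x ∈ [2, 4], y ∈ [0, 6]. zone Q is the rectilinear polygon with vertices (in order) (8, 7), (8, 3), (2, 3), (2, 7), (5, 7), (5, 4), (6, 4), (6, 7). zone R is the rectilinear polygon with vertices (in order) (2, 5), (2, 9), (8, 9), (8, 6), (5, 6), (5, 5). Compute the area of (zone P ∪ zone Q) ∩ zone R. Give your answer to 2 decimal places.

8.00

|zone P ∪ zone Q| = 27.
|(zone P ∪ zone Q) ∩ zone R| = 8.00.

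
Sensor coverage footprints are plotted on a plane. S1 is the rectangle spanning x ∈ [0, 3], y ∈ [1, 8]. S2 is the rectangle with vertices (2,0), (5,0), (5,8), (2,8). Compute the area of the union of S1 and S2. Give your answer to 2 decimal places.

38.00

By inclusion–exclusion:
Individual areas: |S1| = 21, |S2| = 24.
|S1∩S2|: x∈[2,3], y∈[1,8] → 1·7 = 7.
|S1 ∪ S2| = 45 − 7 = 38.00.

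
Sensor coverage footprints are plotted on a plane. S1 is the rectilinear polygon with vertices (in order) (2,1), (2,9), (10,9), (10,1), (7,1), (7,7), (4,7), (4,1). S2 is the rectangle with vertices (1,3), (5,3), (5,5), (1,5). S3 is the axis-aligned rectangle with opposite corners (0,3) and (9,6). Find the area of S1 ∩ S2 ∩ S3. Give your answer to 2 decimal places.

The intersection is the polygon with vertices (4,5), (4,3), (2,3), (2,5).
By the shoelace formula its area is 4.00.

4.00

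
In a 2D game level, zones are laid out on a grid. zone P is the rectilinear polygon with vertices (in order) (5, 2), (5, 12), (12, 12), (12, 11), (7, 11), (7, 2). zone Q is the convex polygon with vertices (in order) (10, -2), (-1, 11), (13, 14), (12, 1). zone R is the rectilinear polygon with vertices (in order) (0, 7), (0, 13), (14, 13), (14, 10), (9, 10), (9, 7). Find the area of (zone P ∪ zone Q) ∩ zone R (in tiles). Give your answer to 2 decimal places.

The region (zone P ∪ zone Q) ∩ zone R is the polygon with vertices (0,9.818), (0,11.214), (8.333,13), (12.923,13), (12.692,10), (9,10), (9,7), (2.385,7).
By the shoelace formula its area is 54.62.

54.62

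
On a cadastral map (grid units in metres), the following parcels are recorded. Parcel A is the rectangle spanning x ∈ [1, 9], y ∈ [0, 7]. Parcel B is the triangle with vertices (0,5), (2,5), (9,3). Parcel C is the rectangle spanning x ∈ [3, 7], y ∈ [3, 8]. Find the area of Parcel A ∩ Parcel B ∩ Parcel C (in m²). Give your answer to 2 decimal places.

The intersection is the polygon with vertices (7,3.571), (7,3.444), (3,4.333), (3,4.714).
By the shoelace formula its area is 1.02.

1.02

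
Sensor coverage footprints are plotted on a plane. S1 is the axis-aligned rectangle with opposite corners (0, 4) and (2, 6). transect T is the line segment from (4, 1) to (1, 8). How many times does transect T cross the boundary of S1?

The segment meets the boundary at (1.857,6), (2,5.667).

2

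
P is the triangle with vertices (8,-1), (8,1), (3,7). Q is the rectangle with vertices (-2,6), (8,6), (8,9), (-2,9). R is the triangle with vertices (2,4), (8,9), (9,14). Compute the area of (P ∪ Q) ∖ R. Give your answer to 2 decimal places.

|P ∪ Q| = 34.8958.
|(P ∪ Q) ∩ R| = 5.3356.
|(P ∪ Q) ∖ R| = 34.8958 − 5.3356 = 29.56.

29.56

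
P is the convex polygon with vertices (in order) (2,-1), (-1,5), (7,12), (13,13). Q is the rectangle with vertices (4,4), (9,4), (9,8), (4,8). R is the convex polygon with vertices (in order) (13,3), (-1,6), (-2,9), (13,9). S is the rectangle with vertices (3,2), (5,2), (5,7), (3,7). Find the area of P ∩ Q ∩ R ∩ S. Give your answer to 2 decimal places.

2.18

The intersection is the polygon with vertices (4,4.929), (4,7), (5,7), (5,4.714).
By the shoelace formula its area is 2.18.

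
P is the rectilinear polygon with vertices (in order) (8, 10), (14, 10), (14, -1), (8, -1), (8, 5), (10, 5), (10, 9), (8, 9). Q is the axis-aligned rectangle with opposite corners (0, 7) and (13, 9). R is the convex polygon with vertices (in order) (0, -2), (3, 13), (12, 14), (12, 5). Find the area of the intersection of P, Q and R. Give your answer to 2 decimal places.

4.00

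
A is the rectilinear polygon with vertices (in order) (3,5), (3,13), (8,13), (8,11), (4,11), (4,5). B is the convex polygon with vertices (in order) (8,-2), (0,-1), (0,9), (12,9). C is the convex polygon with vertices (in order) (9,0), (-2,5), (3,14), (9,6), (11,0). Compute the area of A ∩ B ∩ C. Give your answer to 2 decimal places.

4.00

The intersection is the polygon with vertices (4,9), (4,5), (3,5), (3,9).
By the shoelace formula its area is 4.00.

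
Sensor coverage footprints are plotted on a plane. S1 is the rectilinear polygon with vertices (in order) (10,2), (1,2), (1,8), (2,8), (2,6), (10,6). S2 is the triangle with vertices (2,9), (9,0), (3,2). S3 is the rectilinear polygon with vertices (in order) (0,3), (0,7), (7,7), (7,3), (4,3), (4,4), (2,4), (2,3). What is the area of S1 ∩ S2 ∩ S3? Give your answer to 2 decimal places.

7.36

The intersection is the polygon with vertices (2.429,6), (4.333,6), (6.667,3), (4,3), (4,4), (2.714,4).
By the shoelace formula its area is 7.36.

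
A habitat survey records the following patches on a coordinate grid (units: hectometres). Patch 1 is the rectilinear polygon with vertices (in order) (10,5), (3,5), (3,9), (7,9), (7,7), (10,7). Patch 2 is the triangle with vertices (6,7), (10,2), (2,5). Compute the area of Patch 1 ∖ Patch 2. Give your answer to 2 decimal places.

|Patch 1| = 22, |Patch 1∩Patch 2| = 5.35.
|Patch 1 ∖ Patch 2| = |Patch 1| − |Patch 1∩Patch 2| = 22 − 5.35 = 16.65.

16.65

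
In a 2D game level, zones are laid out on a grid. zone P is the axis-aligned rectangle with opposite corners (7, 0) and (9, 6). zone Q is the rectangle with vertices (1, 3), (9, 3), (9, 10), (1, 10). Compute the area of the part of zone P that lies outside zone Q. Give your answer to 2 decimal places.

|zone P∩zone Q|: x∈[7,9], y∈[3,6] → 2·3 = 6.
|zone P| = 12.
|zone P ∖ zone Q| = |zone P| − |zone P∩zone Q| = 12 − 6 = 6.00.

6.00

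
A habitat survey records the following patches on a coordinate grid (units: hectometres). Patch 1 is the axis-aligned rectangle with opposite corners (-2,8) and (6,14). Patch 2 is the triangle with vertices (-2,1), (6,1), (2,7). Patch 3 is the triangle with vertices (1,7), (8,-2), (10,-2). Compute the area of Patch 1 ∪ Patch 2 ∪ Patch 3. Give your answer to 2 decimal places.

By inclusion–exclusion:
Individual areas: |Patch 1| = 48, |Patch 2| = 24, |Patch 3| = 9.
|Patch 1∩Patch 2| = 0.
|Patch 1∩Patch 3| = 0.
|Patch 2∩Patch 3| = 2.4538.
|Patch 1∩Patch 2∩Patch 3| = 0.
|Patch 1 ∪ Patch 2 ∪ Patch 3| = 81 − 2.4538 + 0 = 78.55.

78.55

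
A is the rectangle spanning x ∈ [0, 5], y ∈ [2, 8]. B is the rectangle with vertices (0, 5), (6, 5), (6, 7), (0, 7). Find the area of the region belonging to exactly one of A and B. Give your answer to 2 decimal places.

|A∩B|: x∈[0,5], y∈[5,7] → 5·2 = 10.
|A △ B| = |A| + |B| − 2·|A∩B| = 30 + 12 − 20 = 22.00.

22.00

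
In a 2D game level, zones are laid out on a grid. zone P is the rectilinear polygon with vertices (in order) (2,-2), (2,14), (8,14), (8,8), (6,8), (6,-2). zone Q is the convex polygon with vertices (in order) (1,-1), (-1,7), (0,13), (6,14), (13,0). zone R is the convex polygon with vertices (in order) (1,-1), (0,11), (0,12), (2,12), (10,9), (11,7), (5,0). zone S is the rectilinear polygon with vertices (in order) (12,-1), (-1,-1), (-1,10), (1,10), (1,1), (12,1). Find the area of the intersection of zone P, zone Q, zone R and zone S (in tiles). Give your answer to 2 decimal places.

4.55

The intersection is the polygon with vertices (5,0), (2,-0.75), (2,1), (5.857,1).
By the shoelace formula its area is 4.55.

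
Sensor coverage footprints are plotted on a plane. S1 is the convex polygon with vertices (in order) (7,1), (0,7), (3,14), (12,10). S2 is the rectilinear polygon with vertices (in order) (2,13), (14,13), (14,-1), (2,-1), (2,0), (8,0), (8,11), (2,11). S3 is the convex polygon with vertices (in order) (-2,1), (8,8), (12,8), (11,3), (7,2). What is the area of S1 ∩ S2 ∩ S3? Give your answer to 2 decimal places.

7.51

The intersection is the polygon with vertices (8,2.8), (8,8), (10.889,8).
By the shoelace formula its area is 7.51.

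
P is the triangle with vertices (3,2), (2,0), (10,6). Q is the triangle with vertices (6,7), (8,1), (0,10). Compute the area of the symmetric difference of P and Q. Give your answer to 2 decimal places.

18.66

|P| = 5, |Q| = 15, |P∩Q| = 0.6688.
|P △ Q| = |P| + |Q| − 2·|P∩Q| = 5 + 15 − 1.3375 = 18.66.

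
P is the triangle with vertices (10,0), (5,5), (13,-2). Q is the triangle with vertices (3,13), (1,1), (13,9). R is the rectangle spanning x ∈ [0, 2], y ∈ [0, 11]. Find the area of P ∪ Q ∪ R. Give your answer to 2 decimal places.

85.79

By inclusion–exclusion:
Individual areas: |P| = 2.5, |Q| = 64, |R| = 22.
|P∩Q| = 0.0432.
|P∩R| = 0.
|Q∩R| = 2.6667.
|P∩Q∩R| = 0.
|P ∪ Q ∪ R| = 88.5 − 2.7099 + 0 = 85.79.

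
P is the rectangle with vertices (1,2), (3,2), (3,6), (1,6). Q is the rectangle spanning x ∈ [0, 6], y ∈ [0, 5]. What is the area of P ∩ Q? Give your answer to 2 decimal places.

6.00

|P∩Q|: x∈[1,3], y∈[2,5] → 2·3 = 6.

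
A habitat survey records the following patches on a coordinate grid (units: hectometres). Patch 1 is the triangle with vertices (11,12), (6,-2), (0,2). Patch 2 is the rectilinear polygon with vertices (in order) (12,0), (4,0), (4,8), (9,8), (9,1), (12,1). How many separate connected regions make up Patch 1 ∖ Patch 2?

Patch 1 ∖ Patch 2 splits into 2 disjoint pieces (area 6.4, area 15.987).

2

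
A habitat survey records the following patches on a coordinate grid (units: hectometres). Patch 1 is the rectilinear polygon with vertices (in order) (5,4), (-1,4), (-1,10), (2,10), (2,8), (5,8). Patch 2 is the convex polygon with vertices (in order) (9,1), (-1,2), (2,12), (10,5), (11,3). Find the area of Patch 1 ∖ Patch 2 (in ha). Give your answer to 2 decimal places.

|Patch 1| = 30, |Patch 1∩Patch 2| = 21.
|Patch 1 ∖ Patch 2| = |Patch 1| − |Patch 1∩Patch 2| = 30 − 21 = 9.00.

9.00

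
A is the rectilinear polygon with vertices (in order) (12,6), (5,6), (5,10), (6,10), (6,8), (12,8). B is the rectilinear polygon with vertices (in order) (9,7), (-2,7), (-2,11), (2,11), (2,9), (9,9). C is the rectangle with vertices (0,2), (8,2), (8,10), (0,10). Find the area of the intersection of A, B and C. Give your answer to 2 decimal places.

The intersection is the polygon with vertices (6,9), (6,8), (8,8), (8,7), (5,7), (5,9).
By the shoelace formula its area is 4.00.

4.00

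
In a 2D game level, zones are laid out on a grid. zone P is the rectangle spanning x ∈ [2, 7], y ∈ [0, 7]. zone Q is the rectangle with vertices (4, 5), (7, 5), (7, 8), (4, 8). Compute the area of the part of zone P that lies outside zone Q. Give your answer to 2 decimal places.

|zone P∩zone Q|: x∈[4,7], y∈[5,7] → 3·2 = 6.
|zone P| = 35.
|zone P ∖ zone Q| = |zone P| − |zone P∩zone Q| = 35 − 6 = 29.00.

29.00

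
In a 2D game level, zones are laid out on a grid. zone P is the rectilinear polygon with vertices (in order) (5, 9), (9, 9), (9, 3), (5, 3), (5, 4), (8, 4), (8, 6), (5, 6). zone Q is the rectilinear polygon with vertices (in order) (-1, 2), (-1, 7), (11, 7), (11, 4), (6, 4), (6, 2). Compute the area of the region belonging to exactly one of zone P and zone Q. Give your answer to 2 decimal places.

54.00

|zone P| = 18, |zone Q| = 50, |zone P∩zone Q| = 7.
|zone P △ zone Q| = |zone P| + |zone Q| − 2·|zone P∩zone Q| = 18 + 50 − 14 = 54.00.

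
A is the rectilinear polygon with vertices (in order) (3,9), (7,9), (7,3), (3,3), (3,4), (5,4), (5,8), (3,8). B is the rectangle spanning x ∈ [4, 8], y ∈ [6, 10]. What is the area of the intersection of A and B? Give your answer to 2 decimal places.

7.00

The intersection is the polygon with vertices (7,9), (7,6), (5,6), (5,8), (4,8), (4,9).
By the shoelace formula its area is 7.00.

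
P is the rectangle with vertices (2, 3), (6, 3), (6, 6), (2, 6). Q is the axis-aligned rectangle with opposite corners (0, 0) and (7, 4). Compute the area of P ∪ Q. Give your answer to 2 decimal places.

By inclusion–exclusion:
Individual areas: |P| = 12, |Q| = 28.
|P∩Q|: x∈[2,6], y∈[3,4] → 4·1 = 4.
|P ∪ Q| = 40 − 4 = 36.00.

36.00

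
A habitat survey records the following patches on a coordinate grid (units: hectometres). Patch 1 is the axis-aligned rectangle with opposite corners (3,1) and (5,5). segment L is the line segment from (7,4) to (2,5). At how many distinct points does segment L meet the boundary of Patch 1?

The segment meets the boundary at (3,4.8), (5,4.4).

2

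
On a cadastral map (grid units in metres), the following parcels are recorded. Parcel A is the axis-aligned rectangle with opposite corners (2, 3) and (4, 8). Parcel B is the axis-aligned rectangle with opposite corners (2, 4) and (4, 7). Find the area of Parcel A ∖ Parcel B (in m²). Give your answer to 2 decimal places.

|Parcel A∩Parcel B|: x∈[2,4], y∈[4,7] → 2·3 = 6.
|Parcel A| = 10.
|Parcel A ∖ Parcel B| = |Parcel A| − |Parcel A∩Parcel B| = 10 − 6 = 4.00.

4.00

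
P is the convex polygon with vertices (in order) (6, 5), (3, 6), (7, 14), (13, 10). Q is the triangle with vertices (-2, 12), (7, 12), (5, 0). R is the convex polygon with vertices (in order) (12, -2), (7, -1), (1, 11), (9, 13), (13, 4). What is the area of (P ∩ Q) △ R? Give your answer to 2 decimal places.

93.43

|P ∩ Q| = 13.4211.
|(P ∩ Q) ∩ R| = 13.2461.
|(P ∩ Q) △ R| = 13.4211 + 106.5 − 26.4921 = 93.43.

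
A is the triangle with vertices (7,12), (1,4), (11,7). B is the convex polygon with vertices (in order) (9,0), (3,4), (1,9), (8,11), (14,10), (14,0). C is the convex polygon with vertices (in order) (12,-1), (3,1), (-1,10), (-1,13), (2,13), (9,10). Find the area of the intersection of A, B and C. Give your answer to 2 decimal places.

The intersection is the polygon with vertices (7.2,10.771), (8.391,10.261), (9.207,9.241), (9.908,6.672), (2.786,4.536), (2.304,5.739), (5.773,10.364).
By the shoelace formula its area is 26.68.

26.68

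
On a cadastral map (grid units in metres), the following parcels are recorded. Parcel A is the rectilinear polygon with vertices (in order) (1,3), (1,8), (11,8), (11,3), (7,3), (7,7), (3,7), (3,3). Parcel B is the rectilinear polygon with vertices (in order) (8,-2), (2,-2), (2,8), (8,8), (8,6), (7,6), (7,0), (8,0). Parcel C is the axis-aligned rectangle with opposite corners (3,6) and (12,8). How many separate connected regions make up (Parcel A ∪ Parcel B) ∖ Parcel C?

(Parcel A ∪ Parcel B) ∖ Parcel C is a single connected region.

1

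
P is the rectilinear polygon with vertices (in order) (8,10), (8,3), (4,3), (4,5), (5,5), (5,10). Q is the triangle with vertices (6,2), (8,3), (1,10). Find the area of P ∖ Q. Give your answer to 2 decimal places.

|P| = 23, |P∩Q| = 5.
|P ∖ Q| = |P| − |P∩Q| = 23 − 5 = 18.00.

18.00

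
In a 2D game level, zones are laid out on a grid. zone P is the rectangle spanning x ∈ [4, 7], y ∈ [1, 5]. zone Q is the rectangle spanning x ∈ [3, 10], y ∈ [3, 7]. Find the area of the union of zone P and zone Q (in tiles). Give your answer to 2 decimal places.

34.00

By inclusion–exclusion:
Individual areas: |zone P| = 12, |zone Q| = 28.
|zone P∩zone Q|: x∈[4,7], y∈[3,5] → 3·2 = 6.
|zone P ∪ zone Q| = 40 − 6 = 34.00.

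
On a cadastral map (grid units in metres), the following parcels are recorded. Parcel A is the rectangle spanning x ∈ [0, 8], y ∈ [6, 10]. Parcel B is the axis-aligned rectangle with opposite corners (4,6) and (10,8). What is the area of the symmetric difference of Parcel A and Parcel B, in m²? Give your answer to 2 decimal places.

28.00

|Parcel A∩Parcel B|: x∈[4,8], y∈[6,8] → 4·2 = 8.
|Parcel A △ Parcel B| = |Parcel A| + |Parcel B| − 2·|Parcel A∩Parcel B| = 32 + 12 − 16 = 28.00.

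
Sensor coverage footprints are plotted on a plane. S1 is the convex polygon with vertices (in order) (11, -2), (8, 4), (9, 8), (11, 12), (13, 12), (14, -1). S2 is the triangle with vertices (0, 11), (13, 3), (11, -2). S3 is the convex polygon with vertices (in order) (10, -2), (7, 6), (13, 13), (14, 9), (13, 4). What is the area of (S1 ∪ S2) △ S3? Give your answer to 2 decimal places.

37.82

|S1 ∪ S2| = 79.275.
|(S1 ∪ S2) ∩ S3| = 46.9769.
|(S1 ∪ S2) △ S3| = 79.275 + 52.5 − 93.9537 = 37.82.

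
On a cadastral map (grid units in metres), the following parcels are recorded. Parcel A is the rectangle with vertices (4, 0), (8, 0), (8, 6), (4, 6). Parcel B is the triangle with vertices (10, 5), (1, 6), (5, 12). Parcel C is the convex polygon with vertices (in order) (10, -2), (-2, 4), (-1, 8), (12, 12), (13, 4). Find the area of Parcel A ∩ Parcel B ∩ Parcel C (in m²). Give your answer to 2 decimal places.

The intersection is the polygon with vertices (8,6), (8,5.222), (4,5.667), (4,6).
By the shoelace formula its area is 2.22.

2.22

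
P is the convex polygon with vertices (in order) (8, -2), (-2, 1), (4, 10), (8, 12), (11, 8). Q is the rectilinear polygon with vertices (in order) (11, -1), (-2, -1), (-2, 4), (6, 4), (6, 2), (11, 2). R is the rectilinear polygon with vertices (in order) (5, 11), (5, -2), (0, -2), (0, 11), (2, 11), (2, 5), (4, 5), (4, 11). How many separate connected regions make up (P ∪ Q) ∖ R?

(P ∪ Q) ∖ R splits into 3 disjoint pieces (area 10, area 7, area 66.15).

3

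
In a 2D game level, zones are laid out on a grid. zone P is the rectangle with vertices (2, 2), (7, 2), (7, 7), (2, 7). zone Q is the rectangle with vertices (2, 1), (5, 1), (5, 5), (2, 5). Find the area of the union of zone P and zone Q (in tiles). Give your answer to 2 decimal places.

28.00

By inclusion–exclusion:
Individual areas: |zone P| = 25, |zone Q| = 12.
|zone P∩zone Q|: x∈[2,5], y∈[2,5] → 3·3 = 9.
|zone P ∪ zone Q| = 37 − 9 = 28.00.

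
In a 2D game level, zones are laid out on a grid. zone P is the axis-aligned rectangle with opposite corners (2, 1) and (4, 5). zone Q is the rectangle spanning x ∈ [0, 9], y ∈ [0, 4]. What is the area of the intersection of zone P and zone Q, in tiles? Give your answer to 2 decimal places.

6.00

|zone P∩zone Q|: x∈[2,4], y∈[1,4] → 2·3 = 6.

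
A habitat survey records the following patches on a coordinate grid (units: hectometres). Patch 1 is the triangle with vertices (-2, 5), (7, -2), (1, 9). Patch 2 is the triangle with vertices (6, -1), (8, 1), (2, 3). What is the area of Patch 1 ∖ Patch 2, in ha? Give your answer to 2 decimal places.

|Patch 1| = 28.5, |Patch 1∩Patch 2| = 4.3355.
|Patch 1 ∖ Patch 2| = |Patch 1| − |Patch 1∩Patch 2| = 28.5 − 4.3355 = 24.16.

24.16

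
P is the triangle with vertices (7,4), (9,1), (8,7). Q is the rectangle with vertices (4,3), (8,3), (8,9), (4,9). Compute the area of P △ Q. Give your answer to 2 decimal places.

|P| = 4.5, |Q| = 24, |P∩Q| = 2.1667.
|P △ Q| = |P| + |Q| − 2·|P∩Q| = 4.5 + 24 − 4.3333 = 24.17.

24.17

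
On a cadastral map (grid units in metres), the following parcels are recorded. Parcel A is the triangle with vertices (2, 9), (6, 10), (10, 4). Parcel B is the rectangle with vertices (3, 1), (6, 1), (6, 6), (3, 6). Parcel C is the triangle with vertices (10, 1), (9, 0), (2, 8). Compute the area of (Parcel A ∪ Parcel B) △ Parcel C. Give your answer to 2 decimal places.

|Parcel A ∪ Parcel B| = 29.
|(Parcel A ∪ Parcel B) ∩ Parcel C| = 1.6071.
|(Parcel A ∪ Parcel B) △ Parcel C| = 29 + 7.5 − 3.2143 = 33.29.

33.29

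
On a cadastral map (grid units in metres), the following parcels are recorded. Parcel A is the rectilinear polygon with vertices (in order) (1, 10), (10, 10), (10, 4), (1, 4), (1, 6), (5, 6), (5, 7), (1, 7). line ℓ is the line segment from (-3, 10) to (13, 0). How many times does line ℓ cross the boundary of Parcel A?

4

The segment meets the boundary at (6.6,4), (3.4,6), (1.8,7), (1,7.5).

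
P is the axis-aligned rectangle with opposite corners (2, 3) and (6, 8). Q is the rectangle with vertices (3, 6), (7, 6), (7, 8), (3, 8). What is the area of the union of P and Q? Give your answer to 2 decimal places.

22.00

By inclusion–exclusion:
Individual areas: |P| = 20, |Q| = 8.
|P∩Q|: x∈[3,6], y∈[6,8] → 3·2 = 6.
|P ∪ Q| = 28 − 6 = 22.00.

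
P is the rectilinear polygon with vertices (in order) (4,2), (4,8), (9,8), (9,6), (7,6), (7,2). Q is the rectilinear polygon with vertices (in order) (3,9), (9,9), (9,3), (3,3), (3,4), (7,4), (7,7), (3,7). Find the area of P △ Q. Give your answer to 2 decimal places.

26.00

|P| = 22, |Q| = 24, |P∩Q| = 10.
|P △ Q| = |P| + |Q| − 2·|P∩Q| = 22 + 24 − 20 = 26.00.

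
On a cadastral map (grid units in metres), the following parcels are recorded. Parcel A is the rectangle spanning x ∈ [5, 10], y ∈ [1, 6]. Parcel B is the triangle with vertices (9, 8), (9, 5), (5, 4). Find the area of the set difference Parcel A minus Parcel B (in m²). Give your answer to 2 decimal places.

|Parcel A| = 25, |Parcel A∩Parcel B| = 4.
|Parcel A ∖ Parcel B| = |Parcel A| − |Parcel A∩Parcel B| = 25 − 4 = 21.00.

21.00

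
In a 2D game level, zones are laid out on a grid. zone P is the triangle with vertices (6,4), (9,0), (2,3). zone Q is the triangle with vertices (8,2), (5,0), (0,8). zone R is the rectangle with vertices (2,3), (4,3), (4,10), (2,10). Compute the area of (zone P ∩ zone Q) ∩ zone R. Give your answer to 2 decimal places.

The region (zone P ∩ zone Q) ∩ zone R is the polygon with vertices (2.973,3.243), (4,3.5), (4,3), (3.125,3).
By the shoelace formula its area is 0.36.

0.36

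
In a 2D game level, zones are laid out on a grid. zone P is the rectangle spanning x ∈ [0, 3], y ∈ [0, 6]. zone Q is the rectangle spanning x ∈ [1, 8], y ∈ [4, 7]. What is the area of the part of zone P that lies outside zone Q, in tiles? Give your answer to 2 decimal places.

14.00

|zone P∩zone Q|: x∈[1,3], y∈[4,6] → 2·2 = 4.
|zone P| = 18.
|zone P ∖ zone Q| = |zone P| − |zone P∩zone Q| = 18 − 4 = 14.00.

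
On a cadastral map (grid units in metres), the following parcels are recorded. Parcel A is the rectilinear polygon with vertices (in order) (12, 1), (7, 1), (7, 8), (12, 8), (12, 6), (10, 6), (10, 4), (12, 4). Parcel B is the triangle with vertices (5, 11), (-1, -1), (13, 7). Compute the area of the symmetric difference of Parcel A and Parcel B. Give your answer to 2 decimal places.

|Parcel A| = 31, |Parcel B| = 60, |Parcel A∩Parcel B| = 14.3036.
|Parcel A △ Parcel B| = |Parcel A| + |Parcel B| − 2·|Parcel A∩Parcel B| = 31 + 60 − 28.6071 = 62.39.

62.39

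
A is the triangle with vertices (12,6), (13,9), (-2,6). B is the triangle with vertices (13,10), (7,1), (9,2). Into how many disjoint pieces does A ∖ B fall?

A ∖ B splits into 2 disjoint pieces (area 2.2222, area 17.5513).

2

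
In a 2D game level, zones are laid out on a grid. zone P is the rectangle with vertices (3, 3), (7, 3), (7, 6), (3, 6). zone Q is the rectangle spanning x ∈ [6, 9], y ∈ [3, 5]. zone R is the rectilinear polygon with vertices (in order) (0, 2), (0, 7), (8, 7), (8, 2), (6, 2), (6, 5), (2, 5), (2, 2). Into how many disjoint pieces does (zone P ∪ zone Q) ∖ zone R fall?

2

(zone P ∪ zone Q) ∖ zone R splits into 2 disjoint pieces (area 6, area 2).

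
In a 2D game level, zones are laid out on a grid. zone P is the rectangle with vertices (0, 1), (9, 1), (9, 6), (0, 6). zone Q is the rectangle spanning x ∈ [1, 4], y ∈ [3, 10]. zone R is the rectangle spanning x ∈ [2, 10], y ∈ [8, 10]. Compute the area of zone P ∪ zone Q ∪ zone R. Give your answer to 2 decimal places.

By inclusion–exclusion:
Individual areas: |zone P| = 45, |zone Q| = 21, |zone R| = 16.
|zone P∩zone Q|: x∈[1,4], y∈[3,6] → 3·3 = 9.
|zone P∩zone R| = 0 (no overlap).
|zone Q∩zone R|: x∈[2,4], y∈[8,10] → 2·2 = 4.
|zone P∩zone Q∩zone R| = 0.
|zone P ∪ zone Q ∪ zone R| = 82 − 13 + 0 = 69.00.

69.00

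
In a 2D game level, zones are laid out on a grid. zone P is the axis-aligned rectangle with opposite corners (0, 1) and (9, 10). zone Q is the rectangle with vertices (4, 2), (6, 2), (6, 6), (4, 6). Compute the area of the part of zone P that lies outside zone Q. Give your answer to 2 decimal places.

73.00

|zone P∩zone Q|: x∈[4,6], y∈[2,6] → 2·4 = 8.
|zone P| = 81.
|zone P ∖ zone Q| = |zone P| − |zone P∩zone Q| = 81 − 8 = 73.00.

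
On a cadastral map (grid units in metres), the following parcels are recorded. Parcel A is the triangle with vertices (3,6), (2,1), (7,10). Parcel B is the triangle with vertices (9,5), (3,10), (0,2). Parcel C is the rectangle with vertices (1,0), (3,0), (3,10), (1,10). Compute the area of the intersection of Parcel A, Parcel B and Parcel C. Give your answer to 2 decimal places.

The intersection is the polygon with vertices (2.357,2.786), (3,6), (3,3).
By the shoelace formula its area is 0.96.

0.96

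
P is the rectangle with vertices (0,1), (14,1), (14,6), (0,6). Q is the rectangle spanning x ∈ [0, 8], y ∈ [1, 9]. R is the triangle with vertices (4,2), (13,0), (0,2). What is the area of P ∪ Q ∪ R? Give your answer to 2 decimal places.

By inclusion–exclusion:
Individual areas: |P| = 70, |Q| = 64, |R| = 4.
|P∩Q|: x∈[0,8], y∈[1,6] → 8·5 = 40.
|P∩R| = 3.
|Q∩R| = 2.9722.
|P∩Q∩R| = 2.9722.
|P ∪ Q ∪ R| = 138 − 45.9722 + 2.9722 = 95.00.

95.00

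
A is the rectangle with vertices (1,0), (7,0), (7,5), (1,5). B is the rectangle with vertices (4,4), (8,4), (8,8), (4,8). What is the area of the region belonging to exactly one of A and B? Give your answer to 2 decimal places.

40.00

|A∩B|: x∈[4,7], y∈[4,5] → 3·1 = 3.
|A △ B| = |A| + |B| − 2·|A∩B| = 30 + 16 − 6 = 40.00.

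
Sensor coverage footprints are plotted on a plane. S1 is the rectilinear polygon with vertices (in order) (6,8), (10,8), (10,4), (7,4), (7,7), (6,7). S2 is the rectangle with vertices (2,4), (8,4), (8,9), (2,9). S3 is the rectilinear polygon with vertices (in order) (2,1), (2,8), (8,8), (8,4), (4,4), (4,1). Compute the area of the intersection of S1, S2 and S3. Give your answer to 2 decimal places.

The intersection is the polygon with vertices (8,4), (7,4), (7,7), (6,7), (6,8), (8,8).
By the shoelace formula its area is 5.00.

5.00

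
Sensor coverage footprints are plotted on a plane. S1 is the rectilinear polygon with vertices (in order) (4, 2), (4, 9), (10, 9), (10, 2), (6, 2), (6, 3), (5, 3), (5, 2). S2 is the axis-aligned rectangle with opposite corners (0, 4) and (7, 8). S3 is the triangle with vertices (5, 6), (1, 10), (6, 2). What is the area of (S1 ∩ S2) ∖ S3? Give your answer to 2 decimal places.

|S1 ∩ S2| = 12.
|(S1 ∩ S2) ∩ S3| = 2.55.
|(S1 ∩ S2) ∖ S3| = 12 − 2.55 = 9.45.

9.45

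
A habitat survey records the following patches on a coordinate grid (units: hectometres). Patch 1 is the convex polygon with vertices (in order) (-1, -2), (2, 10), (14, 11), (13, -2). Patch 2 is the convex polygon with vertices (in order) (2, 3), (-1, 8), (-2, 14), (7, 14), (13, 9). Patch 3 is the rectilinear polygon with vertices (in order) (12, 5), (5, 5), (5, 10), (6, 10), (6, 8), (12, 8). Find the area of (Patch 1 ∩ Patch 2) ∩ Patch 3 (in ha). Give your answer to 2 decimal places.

The region (Patch 1 ∩ Patch 2) ∩ Patch 3 is the polygon with vertices (5.667,5), (5,5), (5,10), (6,10), (6,8), (11.167,8).
By the shoelace formula its area is 12.25.

12.25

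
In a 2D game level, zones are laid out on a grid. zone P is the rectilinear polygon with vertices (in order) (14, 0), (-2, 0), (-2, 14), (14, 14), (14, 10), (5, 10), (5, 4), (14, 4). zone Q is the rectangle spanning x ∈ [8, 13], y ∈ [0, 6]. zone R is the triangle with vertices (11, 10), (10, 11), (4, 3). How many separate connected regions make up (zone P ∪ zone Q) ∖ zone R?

1

(zone P ∪ zone Q) ∖ zone R is a single connected region.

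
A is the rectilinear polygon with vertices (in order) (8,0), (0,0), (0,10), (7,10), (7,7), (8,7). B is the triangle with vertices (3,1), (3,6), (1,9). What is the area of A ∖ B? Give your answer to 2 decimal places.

72.00

|A| = 77, |A∩B| = 5.
|A ∖ B| = |A| − |A∩B| = 77 − 5 = 72.00.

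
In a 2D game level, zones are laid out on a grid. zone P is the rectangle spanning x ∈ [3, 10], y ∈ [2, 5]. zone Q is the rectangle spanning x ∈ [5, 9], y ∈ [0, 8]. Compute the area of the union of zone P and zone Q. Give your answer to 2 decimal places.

41.00

By inclusion–exclusion:
Individual areas: |zone P| = 21, |zone Q| = 32.
|zone P∩zone Q|: x∈[5,9], y∈[2,5] → 4·3 = 12.
|zone P ∪ zone Q| = 53 − 12 = 41.00.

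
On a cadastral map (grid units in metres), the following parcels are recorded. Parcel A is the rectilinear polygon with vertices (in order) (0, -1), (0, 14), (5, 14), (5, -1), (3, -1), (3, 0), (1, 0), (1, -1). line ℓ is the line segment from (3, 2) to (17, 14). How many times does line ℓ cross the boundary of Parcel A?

The segment meets the boundary at (5,3.714).

1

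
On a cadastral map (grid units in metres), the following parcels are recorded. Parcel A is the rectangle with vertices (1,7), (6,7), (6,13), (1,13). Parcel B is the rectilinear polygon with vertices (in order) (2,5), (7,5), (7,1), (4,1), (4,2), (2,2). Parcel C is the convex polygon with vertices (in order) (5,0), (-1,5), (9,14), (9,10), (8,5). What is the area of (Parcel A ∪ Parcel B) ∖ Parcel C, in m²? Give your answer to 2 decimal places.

|Parcel A ∪ Parcel B| = 48.
|(Parcel A ∪ Parcel B) ∩ Parcel C| = 26.4889.
|(Parcel A ∪ Parcel B) ∖ Parcel C| = 48 − 26.4889 = 21.51.

21.51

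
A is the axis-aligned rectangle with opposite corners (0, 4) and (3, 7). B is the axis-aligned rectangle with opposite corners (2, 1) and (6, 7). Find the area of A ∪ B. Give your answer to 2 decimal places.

By inclusion–exclusion:
Individual areas: |A| = 9, |B| = 24.
|A∩B|: x∈[2,3], y∈[4,7] → 1·3 = 3.
|A ∪ B| = 33 − 3 = 30.00.

30.00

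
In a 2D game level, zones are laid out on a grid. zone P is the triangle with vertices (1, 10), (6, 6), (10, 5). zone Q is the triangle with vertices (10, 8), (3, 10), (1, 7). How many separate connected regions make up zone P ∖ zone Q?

2

zone P ∖ zone Q splits into 2 disjoint pieces (area 0.2327, area 3.689).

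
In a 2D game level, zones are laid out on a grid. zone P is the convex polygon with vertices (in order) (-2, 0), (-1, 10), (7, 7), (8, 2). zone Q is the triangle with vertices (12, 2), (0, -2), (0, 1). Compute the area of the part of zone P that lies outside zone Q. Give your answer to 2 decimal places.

|zone P| = 67.5, |zone P∩zone Q| = 1.5429.
|zone P ∖ zone Q| = |zone P| − |zone P∩zone Q| = 67.5 − 1.5429 = 65.96.

65.96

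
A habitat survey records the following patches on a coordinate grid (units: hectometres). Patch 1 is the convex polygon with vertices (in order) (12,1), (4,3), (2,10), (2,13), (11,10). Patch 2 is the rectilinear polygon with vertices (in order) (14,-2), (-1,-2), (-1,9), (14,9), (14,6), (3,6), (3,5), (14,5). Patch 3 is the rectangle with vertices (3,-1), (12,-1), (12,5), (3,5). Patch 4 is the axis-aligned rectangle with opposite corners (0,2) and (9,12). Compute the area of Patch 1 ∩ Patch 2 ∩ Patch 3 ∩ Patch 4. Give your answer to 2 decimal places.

The intersection is the polygon with vertices (9,5), (9,2), (8,2), (4,3), (3.429,5).
By the shoelace formula its area is 13.57.

13.57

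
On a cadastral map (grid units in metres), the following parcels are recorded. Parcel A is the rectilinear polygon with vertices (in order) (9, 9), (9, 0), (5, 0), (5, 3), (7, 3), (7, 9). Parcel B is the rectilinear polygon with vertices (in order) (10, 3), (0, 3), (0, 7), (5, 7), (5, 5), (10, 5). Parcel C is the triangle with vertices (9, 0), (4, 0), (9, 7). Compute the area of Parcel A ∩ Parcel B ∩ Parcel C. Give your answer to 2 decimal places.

3.77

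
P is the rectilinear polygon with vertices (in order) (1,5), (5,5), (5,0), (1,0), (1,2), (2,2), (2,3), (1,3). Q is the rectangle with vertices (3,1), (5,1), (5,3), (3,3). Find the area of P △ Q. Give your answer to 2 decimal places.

15.00

|P| = 19, |Q| = 4, |P∩Q| = 4.
|P △ Q| = |P| + |Q| − 2·|P∩Q| = 19 + 4 − 8 = 15.00.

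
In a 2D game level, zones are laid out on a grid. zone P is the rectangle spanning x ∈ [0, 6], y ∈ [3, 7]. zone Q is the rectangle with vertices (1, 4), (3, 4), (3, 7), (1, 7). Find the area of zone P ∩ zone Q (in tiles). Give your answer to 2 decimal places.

6.00

|zone P∩zone Q|: x∈[1,3], y∈[4,7] → 2·3 = 6.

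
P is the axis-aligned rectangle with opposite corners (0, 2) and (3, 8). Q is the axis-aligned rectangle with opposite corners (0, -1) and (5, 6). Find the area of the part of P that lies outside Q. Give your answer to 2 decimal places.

|P∩Q|: x∈[0,3], y∈[2,6] → 3·4 = 12.
|P| = 18.
|P ∖ Q| = |P| − |P∩Q| = 18 − 12 = 6.00.

6.00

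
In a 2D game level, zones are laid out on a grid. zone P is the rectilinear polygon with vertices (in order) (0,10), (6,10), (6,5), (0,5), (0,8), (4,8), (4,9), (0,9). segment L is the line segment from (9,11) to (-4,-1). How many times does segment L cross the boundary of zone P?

The segment meets the boundary at (2.5,5), (6,8.231).

2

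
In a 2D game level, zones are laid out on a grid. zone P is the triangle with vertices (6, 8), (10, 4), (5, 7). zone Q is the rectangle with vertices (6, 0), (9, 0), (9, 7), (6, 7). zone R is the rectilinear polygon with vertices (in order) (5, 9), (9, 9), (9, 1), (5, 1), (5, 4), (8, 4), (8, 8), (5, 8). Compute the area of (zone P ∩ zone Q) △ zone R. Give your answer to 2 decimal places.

21.30

|zone P ∩ zone Q| = 2.5.
|(zone P ∩ zone Q) ∩ zone R| = 0.6.
|(zone P ∩ zone Q) △ zone R| = 2.5 + 20 − 1.2 = 21.30.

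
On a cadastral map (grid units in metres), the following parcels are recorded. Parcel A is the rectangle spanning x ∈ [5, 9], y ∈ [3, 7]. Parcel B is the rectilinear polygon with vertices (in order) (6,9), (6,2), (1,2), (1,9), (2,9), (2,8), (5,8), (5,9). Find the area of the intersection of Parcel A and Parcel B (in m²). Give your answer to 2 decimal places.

4.00

The intersection is the polygon with vertices (5,3), (5,7), (6,7), (6,3).
By the shoelace formula its area is 4.00.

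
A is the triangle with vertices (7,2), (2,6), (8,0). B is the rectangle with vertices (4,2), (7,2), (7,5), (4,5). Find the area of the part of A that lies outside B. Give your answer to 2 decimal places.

1.40

|A| = 3, |A∩B| = 1.6.
|A ∖ B| = |A| − |A∩B| = 3 − 1.6 = 1.40.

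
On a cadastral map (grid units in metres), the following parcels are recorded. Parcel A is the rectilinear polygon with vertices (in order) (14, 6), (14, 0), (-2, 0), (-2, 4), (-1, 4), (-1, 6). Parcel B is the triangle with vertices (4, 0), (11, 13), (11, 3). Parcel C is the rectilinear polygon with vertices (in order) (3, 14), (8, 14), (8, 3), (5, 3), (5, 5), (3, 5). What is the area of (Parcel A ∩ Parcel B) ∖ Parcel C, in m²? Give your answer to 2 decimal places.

|Parcel A ∩ Parcel B| = 21.8077.
|(Parcel A ∩ Parcel B) ∩ Parcel C| = 4.7308.
|(Parcel A ∩ Parcel B) ∖ Parcel C| = 21.8077 − 4.7308 = 17.08.

17.08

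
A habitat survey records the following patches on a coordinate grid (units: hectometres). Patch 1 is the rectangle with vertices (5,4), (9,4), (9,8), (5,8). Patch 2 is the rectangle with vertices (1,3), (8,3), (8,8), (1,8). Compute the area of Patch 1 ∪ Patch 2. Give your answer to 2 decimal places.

39.00

By inclusion–exclusion:
Individual areas: |Patch 1| = 16, |Patch 2| = 35.
|Patch 1∩Patch 2|: x∈[5,8], y∈[4,8] → 3·4 = 12.
|Patch 1 ∪ Patch 2| = 51 − 12 = 39.00.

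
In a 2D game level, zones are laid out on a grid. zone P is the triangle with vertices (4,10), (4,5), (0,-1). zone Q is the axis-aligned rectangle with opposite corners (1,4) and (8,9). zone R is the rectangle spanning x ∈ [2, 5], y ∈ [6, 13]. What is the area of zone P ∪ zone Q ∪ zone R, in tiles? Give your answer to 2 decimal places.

50.79

By inclusion–exclusion:
Individual areas: |zone P| = 10, |zone Q| = 35, |zone R| = 21.
|zone P∩zone Q| = 6.0303.
|zone P∩zone R| = 2.9091.
|zone Q∩zone R|: x∈[2,5], y∈[6,9] → 3·3 = 9.
|zone P∩zone Q∩zone R| = 2.7273.
|zone P ∪ zone Q ∪ zone R| = 66 − 17.9394 + 2.7273 = 50.79.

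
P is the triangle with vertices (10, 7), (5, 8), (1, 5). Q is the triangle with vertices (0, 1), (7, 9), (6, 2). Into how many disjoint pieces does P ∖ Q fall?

P ∖ Q splits into 2 disjoint pieces (area 2.2885, area 4.4677).

2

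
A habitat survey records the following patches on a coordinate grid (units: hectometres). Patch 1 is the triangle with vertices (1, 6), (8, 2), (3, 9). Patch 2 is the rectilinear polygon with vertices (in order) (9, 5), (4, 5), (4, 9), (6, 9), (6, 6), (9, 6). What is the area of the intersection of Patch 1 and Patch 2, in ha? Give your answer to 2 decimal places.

2.41

The intersection is the polygon with vertices (5.857,5), (4,5), (4,7.6).
By the shoelace formula its area is 2.41.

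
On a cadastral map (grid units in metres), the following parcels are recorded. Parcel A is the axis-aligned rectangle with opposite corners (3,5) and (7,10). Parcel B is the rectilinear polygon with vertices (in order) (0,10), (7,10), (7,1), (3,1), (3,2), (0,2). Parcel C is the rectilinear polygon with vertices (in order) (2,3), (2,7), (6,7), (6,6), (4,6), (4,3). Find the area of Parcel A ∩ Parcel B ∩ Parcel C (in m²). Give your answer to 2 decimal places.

4.00

The intersection is the polygon with vertices (3,5), (3,7), (6,7), (6,6), (4,6), (4,5).
By the shoelace formula its area is 4.00.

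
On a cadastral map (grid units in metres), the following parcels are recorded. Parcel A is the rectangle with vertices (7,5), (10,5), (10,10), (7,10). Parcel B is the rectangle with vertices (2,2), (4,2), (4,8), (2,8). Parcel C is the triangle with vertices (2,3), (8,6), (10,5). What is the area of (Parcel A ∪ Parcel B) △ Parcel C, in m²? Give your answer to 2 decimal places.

28.50

|Parcel A ∪ Parcel B| = 27.
|(Parcel A ∪ Parcel B) ∩ Parcel C| = 2.25.
|(Parcel A ∪ Parcel B) △ Parcel C| = 27 + 6 − 4.5 = 28.50.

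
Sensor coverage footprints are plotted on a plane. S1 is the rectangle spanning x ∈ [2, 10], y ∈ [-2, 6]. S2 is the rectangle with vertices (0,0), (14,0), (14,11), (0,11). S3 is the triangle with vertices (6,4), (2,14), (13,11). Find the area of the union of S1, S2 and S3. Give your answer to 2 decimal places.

By inclusion–exclusion:
Individual areas: |S1| = 64, |S2| = 154, |S3| = 49.
|S1∩S2|: x∈[2,10], y∈[0,6] → 8·6 = 48.
|S1∩S3| = 2.8.
|S2∩S3| = 34.3.
|S1∩S2∩S3| = 2.8.
|S1 ∪ S2 ∪ S3| = 267 − 85.1 + 2.8 = 184.70.

184.70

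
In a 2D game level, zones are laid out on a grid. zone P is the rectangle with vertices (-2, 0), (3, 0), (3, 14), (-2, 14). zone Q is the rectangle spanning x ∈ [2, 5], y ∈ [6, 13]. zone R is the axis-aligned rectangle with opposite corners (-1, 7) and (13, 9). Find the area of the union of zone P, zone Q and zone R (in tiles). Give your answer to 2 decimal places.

By inclusion–exclusion:
Individual areas: |zone P| = 70, |zone Q| = 21, |zone R| = 28.
|zone P∩zone Q|: x∈[2,3], y∈[6,13] → 1·7 = 7.
|zone P∩zone R|: x∈[-1,3], y∈[7,9] → 4·2 = 8.
|zone Q∩zone R|: x∈[2,5], y∈[7,9] → 3·2 = 6.
|zone P∩zone Q∩zone R| = 2.
|zone P ∪ zone Q ∪ zone R| = 119 − 21 + 2 = 100.00.

100.00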